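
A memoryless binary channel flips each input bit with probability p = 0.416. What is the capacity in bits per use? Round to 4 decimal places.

Binary symmetric channel: C = 1 − h₂(ε) where h₂ is the binary entropy function.
h₂(0.416) = −0.416·log₂0.416 − 0.584·log₂0.584 = 0.9795.
C = 1 − 0.9795 = 0.0205 bits per channel use.

0.0205 bits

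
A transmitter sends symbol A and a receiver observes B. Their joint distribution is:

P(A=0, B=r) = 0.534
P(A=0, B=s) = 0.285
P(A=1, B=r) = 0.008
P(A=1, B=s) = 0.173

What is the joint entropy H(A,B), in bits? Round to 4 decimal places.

H(A,B) = −Σ p(x,y)·log₂ p(x,y) over all 4 cells.
  cell (0,r): −0.534·log₂0.534 = 0.48332
  cell (0,s): −0.285·log₂0.285 = 0.51613
  cell (1,r): −0.008·log₂0.008 = 0.05573
  cell (1,s): −0.173·log₂0.173 = 0.43789
Sum = 1.4931 bits.

1.4931 bits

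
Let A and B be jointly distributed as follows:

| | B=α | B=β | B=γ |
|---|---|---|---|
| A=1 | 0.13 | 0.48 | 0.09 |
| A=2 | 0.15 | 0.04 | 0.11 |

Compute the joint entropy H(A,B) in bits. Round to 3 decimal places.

H(A,B) = −Σ p(x,y)·log₂ p(x,y) over all 6 cells.
  cell (1,α): −0.13·log₂0.13 = 0.3826
  cell (1,β): −0.48·log₂0.48 = 0.5083
  cell (1,γ): −0.09·log₂0.09 = 0.3127
  cell (2,α): −0.15·log₂0.15 = 0.4105
  cell (2,β): −0.04·log₂0.04 = 0.1858
  cell (2,γ): −0.11·log₂0.11 = 0.3503
Sum = 2.150 bits.

2.150 bits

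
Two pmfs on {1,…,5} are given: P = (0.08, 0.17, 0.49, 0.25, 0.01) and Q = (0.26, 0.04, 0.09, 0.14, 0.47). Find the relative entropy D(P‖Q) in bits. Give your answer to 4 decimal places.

1.5704 bits

D(P‖Q) = Σ p·log₂(p/q).
  0.08·log₂(0.08/0.26) = -0.13604
  0.17·log₂(0.17/0.04) = 0.35487
  0.49·log₂(0.49/0.09) = 1.19794
  0.25·log₂(0.25/0.14) = 0.20913
  0.01·log₂(0.01/0.47) = -0.05555
D(P‖Q) = 1.5704 bits.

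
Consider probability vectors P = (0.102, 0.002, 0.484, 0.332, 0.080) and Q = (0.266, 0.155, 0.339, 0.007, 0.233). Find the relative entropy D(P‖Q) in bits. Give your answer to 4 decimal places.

1.8201 bits

D(P‖Q) = Σ p·log₂(p/q).
  0.102·log₂(0.102/0.266) = -0.14105
  0.002·log₂(0.002/0.155) = -0.01255
  0.484·log₂(0.484/0.339) = 0.24864
  0.332·log₂(0.332/0.007) = 1.84847
  0.080·log₂(0.080/0.233) = -0.12338
D(P‖Q) = 1.8201 bits.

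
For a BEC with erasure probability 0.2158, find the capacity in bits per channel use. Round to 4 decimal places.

0.7842 bits

Binary erasure channel: capacity C = 1 − ε.
C = 1 − 0.2158 = 0.7842 bits per channel use.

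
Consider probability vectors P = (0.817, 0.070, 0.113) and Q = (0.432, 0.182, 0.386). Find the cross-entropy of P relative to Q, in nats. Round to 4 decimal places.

0.9126 nats

H(P,Q) = −Σ p·ln q.
  −0.817·ln(0.432) = 0.68573
  −0.070·ln(0.182) = 0.11926
  −0.113·ln(0.386) = 0.10757
H(P,Q) = 0.9126 nats.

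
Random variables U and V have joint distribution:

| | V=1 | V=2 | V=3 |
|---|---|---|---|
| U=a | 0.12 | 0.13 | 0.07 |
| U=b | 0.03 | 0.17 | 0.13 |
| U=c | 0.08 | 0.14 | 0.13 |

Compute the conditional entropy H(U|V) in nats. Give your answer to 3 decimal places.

Marginals: p(U) = (0.3200, 0.3300, 0.3500), p(V) = (0.2300, 0.4400, 0.3300).
H(U|V) = Σ p(V) · H(U|V=·).
  V=1: p=0.2300, H(U|V=1) = 0.9724
  V=2: p=0.4400, H(U|V=2) = 1.0920
  V=3: p=0.3300, H(U|V=3) = 1.0629
Weighted sum = 1.055 nats.

1.055 nats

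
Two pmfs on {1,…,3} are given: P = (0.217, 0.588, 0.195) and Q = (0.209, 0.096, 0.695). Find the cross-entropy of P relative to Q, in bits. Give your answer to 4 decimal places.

H(P,Q) = −Σ p·log₂ q.
  −0.217·log₂(0.209) = 0.49008
  −0.588·log₂(0.096) = 1.98792
  −0.195·log₂(0.695) = 0.10236
H(P,Q) = 2.5804 bits.

2.5804 bits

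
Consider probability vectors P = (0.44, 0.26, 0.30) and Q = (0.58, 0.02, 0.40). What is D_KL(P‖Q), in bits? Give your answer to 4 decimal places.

D(P‖Q) = Σ p·log₂(p/q).
  0.44·log₂(0.44/0.58) = -0.17536
  0.26·log₂(0.26/0.02) = 0.96211
  0.30·log₂(0.30/0.40) = -0.12451
D(P‖Q) = 0.6622 bits.

0.6622 bits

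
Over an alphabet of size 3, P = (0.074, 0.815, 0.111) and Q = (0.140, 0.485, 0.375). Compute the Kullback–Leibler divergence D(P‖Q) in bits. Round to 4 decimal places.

D(P‖Q) = Σ p·log₂(p/q).
  0.074·log₂(0.074/0.140) = -0.06807
  0.815·log₂(0.815/0.485) = 0.61028
  0.111·log₂(0.111/0.375) = -0.19495
D(P‖Q) = 0.3473 bits.

0.3473 bits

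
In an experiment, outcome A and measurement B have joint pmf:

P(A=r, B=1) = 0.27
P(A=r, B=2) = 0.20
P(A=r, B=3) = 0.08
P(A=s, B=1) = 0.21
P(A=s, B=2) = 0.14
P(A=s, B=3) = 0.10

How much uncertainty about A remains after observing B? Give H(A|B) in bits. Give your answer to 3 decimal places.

Chain rule: H(A|B) = H(A,B) − H(B).
Marginals: p(A) = (0.5500, 0.4500), p(B) = (0.4800, 0.3400, 0.1800).
H(A,B) = 2.4680 bits; H(B) = 1.4828 bits.
H(A|B) = 2.4680 − 1.4828 = 0.985 bits.

0.985 bits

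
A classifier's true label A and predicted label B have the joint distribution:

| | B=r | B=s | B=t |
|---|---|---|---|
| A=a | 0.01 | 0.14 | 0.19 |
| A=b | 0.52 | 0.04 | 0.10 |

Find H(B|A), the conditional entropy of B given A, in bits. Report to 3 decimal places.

1.002 bits

Chain rule: H(B|A) = H(A,B) − H(A).
Marginals: p(A) = (0.3400, 0.6600), p(B) = (0.5300, 0.1800, 0.2900).
H(A,B) = 1.9273 bits; H(A) = 0.9248 bits.
H(B|A) = 1.9273 − 0.9248 = 1.002 bits.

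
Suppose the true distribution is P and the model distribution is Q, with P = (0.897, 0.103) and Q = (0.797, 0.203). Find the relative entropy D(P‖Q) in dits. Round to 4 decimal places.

0.0157 dits

D(P‖Q) = Σ p·log₁₀(p/q).
  0.897·log₁₀(0.897/0.797) = 0.04605
  0.103·log₁₀(0.103/0.203) = -0.03035
D(P‖Q) = 0.0157 dits.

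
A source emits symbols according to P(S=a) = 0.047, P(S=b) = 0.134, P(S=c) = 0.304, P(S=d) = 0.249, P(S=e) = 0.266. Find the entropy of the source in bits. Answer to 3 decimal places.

H(S) = −Σ p·log₂ p.
  −(0.047)·log₂(0.047) = 0.2073
  −(0.134)·log₂(0.134) = 0.3886
  −(0.304)·log₂(0.304) = 0.5222
  −(0.249)·log₂(0.249) = 0.4994
  −(0.266)·log₂(0.266) = 0.5082
Sum: 0.2073 + 0.3886 + 0.5222 + 0.4994 + 0.5082 = 2.126 bits.

2.126 bits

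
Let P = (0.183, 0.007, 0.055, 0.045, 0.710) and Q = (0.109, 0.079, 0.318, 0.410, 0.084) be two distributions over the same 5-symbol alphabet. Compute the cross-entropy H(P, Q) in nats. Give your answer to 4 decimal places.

H(P,Q) = −Σ p·ln q.
  −0.183·ln(0.109) = 0.40560
  −0.007·ln(0.079) = 0.01777
  −0.055·ln(0.318) = 0.06301
  −0.045·ln(0.410) = 0.04012
  −0.710·ln(0.084) = 1.75863
H(P,Q) = 2.2851 nats.

2.2851 nats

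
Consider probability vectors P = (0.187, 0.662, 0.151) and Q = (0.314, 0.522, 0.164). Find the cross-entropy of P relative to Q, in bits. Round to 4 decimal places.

1.3272 bits

H(P,Q) = −Σ p·log₂ q.
  −0.187·log₂(0.314) = 0.31251
  −0.662·log₂(0.522) = 0.62088
  −0.151·log₂(0.164) = 0.39384
H(P,Q) = 1.3272 bits.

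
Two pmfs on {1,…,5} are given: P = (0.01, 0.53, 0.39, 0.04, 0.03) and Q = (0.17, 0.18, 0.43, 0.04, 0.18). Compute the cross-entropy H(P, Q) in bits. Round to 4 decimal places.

2.0716 bits

H(P,Q) = −Σ p·log₂ q.
  −0.01·log₂(0.17) = 0.02556
  −0.53·log₂(0.18) = 1.31118
  −0.39·log₂(0.43) = 0.47486
  −0.04·log₂(0.04) = 0.18575
  −0.03·log₂(0.18) = 0.07422
H(P,Q) = 2.0716 bits.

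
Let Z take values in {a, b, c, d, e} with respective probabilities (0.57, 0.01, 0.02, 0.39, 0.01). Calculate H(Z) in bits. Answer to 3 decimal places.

H(Z) = −Σ p·log₂ p.
  −(0.57)·log₂(0.57) = 0.4623
  −(0.01)·log₂(0.01) = 0.0664
  −(0.02)·log₂(0.02) = 0.1129
  −(0.39)·log₂(0.39) = 0.5298
  −(0.01)·log₂(0.01) = 0.0664
Sum: 0.4623 + 0.0664 + 0.1129 + 0.5298 + 0.0664 = 1.238 bits.

1.238 bits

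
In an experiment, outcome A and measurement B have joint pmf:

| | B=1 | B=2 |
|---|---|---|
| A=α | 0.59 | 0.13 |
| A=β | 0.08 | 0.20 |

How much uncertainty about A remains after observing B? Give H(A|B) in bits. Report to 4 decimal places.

0.6727 bits

Marginals: p(A) = (0.7200, 0.2800), p(B) = (0.6700, 0.3300).
H(A|B) = Σ p(B) · H(A|B=·).
  B=1: p=0.6700, H(A|B=1) = 0.5276
  B=2: p=0.3300, H(A|B=2) = 0.9673
Weighted sum = 0.6727 bits.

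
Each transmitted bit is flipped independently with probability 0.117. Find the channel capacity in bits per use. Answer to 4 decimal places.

Binary symmetric channel: C = 1 − h₂(ε) where h₂ is the binary entropy function.
h₂(0.117) = −0.117·log₂0.117 − 0.883·log₂0.883 = 0.5207.
C = 1 − 0.5207 = 0.4793 bits per channel use.

0.4793 bits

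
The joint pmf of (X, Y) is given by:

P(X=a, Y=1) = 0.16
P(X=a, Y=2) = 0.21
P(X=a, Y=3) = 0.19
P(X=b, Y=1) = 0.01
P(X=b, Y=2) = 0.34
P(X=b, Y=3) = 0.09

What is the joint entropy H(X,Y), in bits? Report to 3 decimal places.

H(X,Y) = −Σ p(x,y)·log₂ p(x,y) over all 6 cells.
  cell (a,1): −0.16·log₂0.16 = 0.4230
  cell (a,2): −0.21·log₂0.21 = 0.4728
  cell (a,3): −0.19·log₂0.19 = 0.4552
  cell (b,1): −0.01·log₂0.01 = 0.0664
  cell (b,2): −0.34·log₂0.34 = 0.5292
  cell (b,3): −0.09·log₂0.09 = 0.3127
Sum = 2.259 bits.

2.259 bits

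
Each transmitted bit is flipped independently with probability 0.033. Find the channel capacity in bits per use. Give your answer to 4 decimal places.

0.7908 bits

Binary symmetric channel: C = 1 − h₂(ε) where h₂ is the binary entropy function.
h₂(0.033) = −0.033·log₂0.033 − 0.967·log₂0.967 = 0.2092.
C = 1 − 0.2092 = 0.7908 bits per channel use.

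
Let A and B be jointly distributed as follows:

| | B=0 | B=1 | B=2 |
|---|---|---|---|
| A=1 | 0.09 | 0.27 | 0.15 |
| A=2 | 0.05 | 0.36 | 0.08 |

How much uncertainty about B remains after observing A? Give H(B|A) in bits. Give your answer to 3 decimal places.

Marginals: p(A) = (0.5100, 0.4900), p(B) = (0.1400, 0.6300, 0.2300).
H(B|A) = Σ p(A) · H(B|A=·).
  A=1: p=0.5100, H(B|A=1) = 1.4466
  A=2: p=0.4900, H(B|A=2) = 1.0897
Weighted sum = 1.272 bits.

1.272 bits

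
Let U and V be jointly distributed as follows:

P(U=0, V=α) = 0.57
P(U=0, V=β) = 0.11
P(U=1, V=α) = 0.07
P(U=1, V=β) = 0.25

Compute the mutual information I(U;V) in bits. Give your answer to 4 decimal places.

0.2660 bits

Marginals: p(U) = (0.6800, 0.3200), p(V) = (0.6400, 0.3600).
I(U;V) = H(U) + H(V) − H(U,V).
H(U) = 0.9044, H(V) = 0.9427, H(U,V) = 1.5811.
I(U;V) = 0.9044 + 0.9427 − 1.5811 = 0.2660 bits.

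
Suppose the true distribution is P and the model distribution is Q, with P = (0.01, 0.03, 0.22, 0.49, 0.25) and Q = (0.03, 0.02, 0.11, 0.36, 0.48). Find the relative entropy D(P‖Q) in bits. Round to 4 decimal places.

D(P‖Q) = Σ p·log₂(p/q).
  0.01·log₂(0.01/0.03) = -0.01585
  0.03·log₂(0.03/0.02) = 0.01755
  0.22·log₂(0.22/0.11) = 0.22000
  0.49·log₂(0.49/0.36) = 0.21794
  0.25·log₂(0.25/0.48) = -0.23528
D(P‖Q) = 0.2044 bits.

0.2044 bits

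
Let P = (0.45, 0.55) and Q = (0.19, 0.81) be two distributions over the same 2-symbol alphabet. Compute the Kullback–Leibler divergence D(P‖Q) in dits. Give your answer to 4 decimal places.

D(P‖Q) = Σ p·log₁₀(p/q).
  0.45·log₁₀(0.45/0.19) = 0.16851
  0.55·log₁₀(0.55/0.81) = -0.09247
D(P‖Q) = 0.0760 dits.

0.0760 dits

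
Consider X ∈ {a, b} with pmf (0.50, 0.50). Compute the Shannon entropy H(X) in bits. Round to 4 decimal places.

1.0000 bits

H(X) = −Σ p·log₂ p.
  −(0.50)·log₂(0.50) = 0.50000
  −(0.50)·log₂(0.50) = 0.50000
Sum: 0.50000 + 0.50000 = 1.0000 bits.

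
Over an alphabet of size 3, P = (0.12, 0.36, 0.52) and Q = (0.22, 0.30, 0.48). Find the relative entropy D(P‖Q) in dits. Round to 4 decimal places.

0.0150 dits

D(P‖Q) = Σ p·log₁₀(p/q).
  0.12·log₁₀(0.12/0.22) = -0.03159
  0.36·log₁₀(0.36/0.30) = 0.02851
  0.52·log₁₀(0.52/0.48) = 0.01808
D(P‖Q) = 0.0150 dits.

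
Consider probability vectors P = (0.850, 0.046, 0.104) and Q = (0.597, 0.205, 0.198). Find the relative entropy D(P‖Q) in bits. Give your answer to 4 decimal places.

0.2375 bits

D(P‖Q) = Σ p·log₂(p/q).
  0.850·log₂(0.850/0.597) = 0.43327
  0.046·log₂(0.046/0.205) = -0.09917
  0.104·log₂(0.104/0.198) = -0.09661
D(P‖Q) = 0.2375 bits.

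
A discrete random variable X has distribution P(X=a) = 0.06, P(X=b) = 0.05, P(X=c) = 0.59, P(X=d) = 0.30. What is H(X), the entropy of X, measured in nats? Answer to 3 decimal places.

H(X) = −Σ p·ln p.
  −(0.06)·ln(0.06) = 0.1688
  −(0.05)·ln(0.05) = 0.1498
  −(0.59)·ln(0.59) = 0.3113
  −(0.30)·ln(0.30) = 0.3612
Sum: 0.1688 + 0.1498 + 0.3113 + 0.3612 = 0.991 nats.

0.991 nats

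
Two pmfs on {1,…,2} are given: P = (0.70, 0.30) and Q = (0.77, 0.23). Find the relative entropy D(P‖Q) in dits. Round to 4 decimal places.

0.0056 dits

D(P‖Q) = Σ p·log₁₀(p/q).
  0.70·log₁₀(0.70/0.77) = -0.02897
  0.30·log₁₀(0.30/0.23) = 0.03462
D(P‖Q) = 0.0056 dits.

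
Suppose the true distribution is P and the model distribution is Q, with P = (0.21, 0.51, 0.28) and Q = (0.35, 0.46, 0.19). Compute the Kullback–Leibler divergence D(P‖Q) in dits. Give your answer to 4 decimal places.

D(P‖Q) = Σ p·log₁₀(p/q).
  0.21·log₁₀(0.21/0.35) = -0.04659
  0.51·log₁₀(0.51/0.46) = 0.02285
  0.28·log₁₀(0.28/0.19) = 0.04715
D(P‖Q) = 0.0234 dits.

0.0234 dits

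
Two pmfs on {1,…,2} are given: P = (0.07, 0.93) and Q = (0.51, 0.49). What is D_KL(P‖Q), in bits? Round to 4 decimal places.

D(P‖Q) = Σ p·log₂(p/q).
  0.07·log₂(0.07/0.51) = -0.20055
  0.93·log₂(0.93/0.49) = 0.85974
D(P‖Q) = 0.6592 bits.

0.6592 bits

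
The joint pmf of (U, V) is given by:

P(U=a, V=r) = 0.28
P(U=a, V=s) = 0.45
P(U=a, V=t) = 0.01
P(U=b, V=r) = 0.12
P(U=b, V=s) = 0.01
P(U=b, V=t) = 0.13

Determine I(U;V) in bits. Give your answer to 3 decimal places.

0.353 bits

Marginals: p(U) = (0.7400, 0.2600), p(V) = (0.4000, 0.4600, 0.1400).
I(U;V) = H(U) + H(V) − H(U,V).
H(U) = 0.8267, H(V) = 1.4412, H(U,V) = 1.9152.
I(U;V) = 0.8267 + 1.4412 − 1.9152 = 0.353 bits.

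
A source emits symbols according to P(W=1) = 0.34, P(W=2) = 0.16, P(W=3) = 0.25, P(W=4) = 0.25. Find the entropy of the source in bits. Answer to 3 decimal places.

1.952 bits

H(W) = −Σ p·log₂ p.
  −(0.34)·log₂(0.34) = 0.5292
  −(0.16)·log₂(0.16) = 0.4230
  −(0.25)·log₂(0.25) = 0.5000
  −(0.25)·log₂(0.25) = 0.5000
Sum: 0.5292 + 0.4230 + 0.5000 + 0.5000 = 1.952 bits.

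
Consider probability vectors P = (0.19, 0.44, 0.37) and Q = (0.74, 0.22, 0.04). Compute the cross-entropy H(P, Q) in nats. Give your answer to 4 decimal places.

1.9144 nats

H(P,Q) = −Σ p·ln q.
  −0.19·ln(0.74) = 0.05721
  −0.44·ln(0.22) = 0.66622
  −0.37·ln(0.04) = 1.19098
H(P,Q) = 1.9144 nats.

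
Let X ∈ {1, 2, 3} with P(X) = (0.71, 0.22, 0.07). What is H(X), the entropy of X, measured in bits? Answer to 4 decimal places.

1.0999 bits

H(X) = −Σ p·log₂ p.
  −(0.71)·log₂(0.71) = 0.35082
  −(0.22)·log₂(0.22) = 0.48057
  −(0.07)·log₂(0.07) = 0.26856
Sum: 0.35082 + 0.48057 + 0.26856 = 1.0999 bits.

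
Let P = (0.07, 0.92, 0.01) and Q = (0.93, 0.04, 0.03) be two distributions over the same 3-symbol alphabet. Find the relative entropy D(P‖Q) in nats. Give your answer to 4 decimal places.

D(P‖Q) = Σ p·ln(p/q).
  0.07·ln(0.07/0.93) = -0.18107
  0.92·ln(0.92/0.04) = 2.88465
  0.01·ln(0.01/0.03) = -0.01099
D(P‖Q) = 2.6926 nats.

2.6926 nats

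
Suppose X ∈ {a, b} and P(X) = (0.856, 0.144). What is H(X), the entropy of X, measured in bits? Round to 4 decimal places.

0.5946 bits

H(X) = −Σ p·log₂ p.
  −(0.856)·log₂(0.856) = 0.19202
  −(0.144)·log₂(0.144) = 0.40260
Sum: 0.19202 + 0.40260 = 0.5946 bits.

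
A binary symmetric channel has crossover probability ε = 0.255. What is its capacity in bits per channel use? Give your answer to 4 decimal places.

Binary symmetric channel: C = 1 − h₂(ε) where h₂ is the binary entropy function.
h₂(0.255) = −0.255·log₂0.255 − 0.745·log₂0.745 = 0.8191.
C = 1 − 0.8191 = 0.1809 bits per channel use.

0.1809 bits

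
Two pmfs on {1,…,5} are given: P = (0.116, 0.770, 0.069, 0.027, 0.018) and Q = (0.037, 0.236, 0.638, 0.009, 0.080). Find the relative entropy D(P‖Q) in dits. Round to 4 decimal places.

D(P‖Q) = Σ p·log₁₀(p/q).
  0.116·log₁₀(0.116/0.037) = 0.05757
  0.770·log₁₀(0.770/0.236) = 0.39546
  0.069·log₁₀(0.069/0.638) = -0.06665
  0.027·log₁₀(0.027/0.009) = 0.01288
  0.018·log₁₀(0.018/0.080) = -0.01166
D(P‖Q) = 0.3876 dits.

0.3876 dits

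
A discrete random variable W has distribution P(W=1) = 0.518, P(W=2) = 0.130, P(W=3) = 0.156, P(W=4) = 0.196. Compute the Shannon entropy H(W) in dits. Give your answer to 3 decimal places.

0.528 dits

H(W) = −Σ p·log₁₀ p.
  −(0.518)·log₁₀(0.518) = 0.1480
  −(0.130)·log₁₀(0.130) = 0.1152
  −(0.156)·log₁₀(0.156) = 0.1259
  −(0.196)·log₁₀(0.196) = 0.1387
Sum: 0.1480 + 0.1152 + 0.1259 + 0.1387 = 0.528 dits.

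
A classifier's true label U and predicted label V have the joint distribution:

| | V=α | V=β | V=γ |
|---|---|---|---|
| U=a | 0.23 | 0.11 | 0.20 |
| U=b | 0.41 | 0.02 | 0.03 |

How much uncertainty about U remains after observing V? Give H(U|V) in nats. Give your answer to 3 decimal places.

0.563 nats

Chain rule: H(U|V) = H(U,V) − H(V).
Marginals: p(U) = (0.5400, 0.4600), p(V) = (0.6400, 0.1300, 0.2300).
H(U,V) = 1.4517 nats; H(V) = 0.8889 nats.
H(U|V) = 1.4517 − 0.8889 = 0.563 nats.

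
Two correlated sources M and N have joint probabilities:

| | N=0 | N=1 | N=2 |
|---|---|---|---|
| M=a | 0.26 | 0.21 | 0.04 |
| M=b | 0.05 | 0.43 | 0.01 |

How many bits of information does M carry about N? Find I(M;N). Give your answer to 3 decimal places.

0.182 bits

Marginals: p(M) = (0.5100, 0.4900), p(N) = (0.3100, 0.6400, 0.0500).
I(M;N) = H(M) + H(N) − H(M,N).
H(M) = 0.9997, H(N) = 1.1520, H(M,N) = 1.9700.
I(M;N) = 0.9997 + 1.1520 − 1.9700 = 0.182 bits.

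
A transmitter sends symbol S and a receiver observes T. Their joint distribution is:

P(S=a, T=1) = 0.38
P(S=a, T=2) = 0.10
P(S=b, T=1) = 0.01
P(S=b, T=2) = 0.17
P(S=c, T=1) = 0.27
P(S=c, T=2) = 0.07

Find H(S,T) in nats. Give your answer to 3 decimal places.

1.485 nats

H(S,T) = −Σ p(x,y)·ln p(x,y) over all 6 cells.
  cell (a,1): −0.38·ln0.38 = 0.3677
  cell (a,2): −0.10·ln0.10 = 0.2303
  cell (b,1): −0.01·ln0.01 = 0.0461
  cell (b,2): −0.17·ln0.17 = 0.3012
  cell (c,1): −0.27·ln0.27 = 0.3535
  cell (c,2): −0.07·ln0.07 = 0.1861
Sum = 1.485 nats.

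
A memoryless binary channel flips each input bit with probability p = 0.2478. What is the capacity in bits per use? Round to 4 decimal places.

Binary symmetric channel: C = 1 − h₂(ε) where h₂ is the binary entropy function.
h₂(0.2478) = −0.2478·log₂0.2478 − 0.7522·log₂0.7522 = 0.8078.
C = 1 − 0.8078 = 0.1922 bits per channel use.

0.1922 bits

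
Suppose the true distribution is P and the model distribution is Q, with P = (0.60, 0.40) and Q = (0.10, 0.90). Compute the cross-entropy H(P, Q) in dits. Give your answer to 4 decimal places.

H(P,Q) = −Σ p·log₁₀ q.
  −0.60·log₁₀(0.10) = 0.60000
  −0.40·log₁₀(0.90) = 0.01830
H(P,Q) = 0.6183 dits.

0.6183 dits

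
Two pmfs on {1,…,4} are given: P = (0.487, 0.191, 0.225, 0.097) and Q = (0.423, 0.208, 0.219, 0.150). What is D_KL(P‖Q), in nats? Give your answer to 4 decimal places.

D(P‖Q) = Σ p·ln(p/q).
  0.487·ln(0.487/0.423) = 0.06861
  0.191·ln(0.191/0.208) = -0.01629
  0.225·ln(0.225/0.219) = 0.00608
  0.097·ln(0.097/0.150) = -0.04228
D(P‖Q) = 0.0161 nats.

0.0161 nats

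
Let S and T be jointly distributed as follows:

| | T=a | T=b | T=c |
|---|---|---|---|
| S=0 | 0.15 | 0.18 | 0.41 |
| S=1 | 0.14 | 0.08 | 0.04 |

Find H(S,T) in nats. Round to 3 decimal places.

1.565 nats

H(S,T) = −Σ p(x,y)·ln p(x,y) over all 6 cells.
  cell (0,a): −0.15·ln0.15 = 0.2846
  cell (0,b): −0.18·ln0.18 = 0.3087
  cell (0,c): −0.41·ln0.41 = 0.3656
  cell (1,a): −0.14·ln0.14 = 0.2753
  cell (1,b): −0.08·ln0.08 = 0.2021
  cell (1,c): −0.04·ln0.04 = 0.1288
Sum = 1.565 nats.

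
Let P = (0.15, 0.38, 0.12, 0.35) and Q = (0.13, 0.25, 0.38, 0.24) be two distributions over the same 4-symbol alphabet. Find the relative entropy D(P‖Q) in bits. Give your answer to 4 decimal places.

D(P‖Q) = Σ p·log₂(p/q).
  0.15·log₂(0.15/0.13) = 0.03097
  0.38·log₂(0.38/0.25) = 0.22955
  0.12·log₂(0.12/0.38) = -0.19956
  0.35·log₂(0.35/0.24) = 0.19051
D(P‖Q) = 0.2515 bits.

0.2515 bits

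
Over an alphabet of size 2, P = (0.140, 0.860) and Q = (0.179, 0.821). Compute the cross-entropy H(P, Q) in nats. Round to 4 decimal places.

0.4105 nats

H(P,Q) = −Σ p·ln q.
  −0.140·ln(0.179) = 0.24085
  −0.860·ln(0.821) = 0.16962
H(P,Q) = 0.4105 nats.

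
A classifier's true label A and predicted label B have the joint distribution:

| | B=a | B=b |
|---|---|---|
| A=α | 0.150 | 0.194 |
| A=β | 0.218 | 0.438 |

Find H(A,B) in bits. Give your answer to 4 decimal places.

H(A,B) = −Σ p(x,y)·log₂ p(x,y) over all 4 cells.
  cell (α,a): −0.150·log₂0.150 = 0.41054
  cell (α,b): −0.194·log₂0.194 = 0.45898
  cell (β,a): −0.218·log₂0.218 = 0.47908
  cell (β,b): −0.438·log₂0.438 = 0.52166
Sum = 1.8703 bits.

1.8703 bits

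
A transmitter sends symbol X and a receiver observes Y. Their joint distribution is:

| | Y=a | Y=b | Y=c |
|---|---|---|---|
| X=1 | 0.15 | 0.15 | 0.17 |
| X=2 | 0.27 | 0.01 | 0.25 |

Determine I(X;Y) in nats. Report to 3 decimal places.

0.097 nats

Marginals: p(X) = (0.4700, 0.5300), p(Y) = (0.4200, 0.1600, 0.4200).
I(X;Y) = H(X) + H(Y) − H(X,Y).
H(X) = 0.6913, H(Y) = 1.0219, H(X,Y) = 1.6165.
I(X;Y) = 0.6913 + 1.0219 − 1.6165 = 0.097 nats.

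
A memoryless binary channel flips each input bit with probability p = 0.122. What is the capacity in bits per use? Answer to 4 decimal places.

0.4649 bits

Binary symmetric channel: C = 1 − h₂(ε) where h₂ is the binary entropy function.
h₂(0.122) = −0.122·log₂0.122 − 0.878·log₂0.878 = 0.5351.
C = 1 − 0.5351 = 0.4649 bits per channel use.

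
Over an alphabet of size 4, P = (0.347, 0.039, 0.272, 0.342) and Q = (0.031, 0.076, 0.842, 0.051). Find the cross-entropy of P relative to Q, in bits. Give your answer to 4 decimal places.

3.4198 bits

H(P,Q) = −Σ p·log₂ q.
  −0.347·log₂(0.031) = 1.73902
  −0.039·log₂(0.076) = 0.14500
  −0.272·log₂(0.842) = 0.06749
  −0.342·log₂(0.051) = 1.46833
H(P,Q) = 3.4198 bits.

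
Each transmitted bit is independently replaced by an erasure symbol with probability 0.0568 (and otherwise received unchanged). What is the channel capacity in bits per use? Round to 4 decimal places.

Binary erasure channel: capacity C = 1 − ε.
C = 1 − 0.0568 = 0.9432 bits per channel use.

0.9432 bits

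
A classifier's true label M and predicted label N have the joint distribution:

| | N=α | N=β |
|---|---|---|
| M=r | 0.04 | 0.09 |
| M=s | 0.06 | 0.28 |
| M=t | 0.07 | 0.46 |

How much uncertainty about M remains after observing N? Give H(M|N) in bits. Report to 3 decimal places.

1.382 bits

Marginals: p(M) = (0.1300, 0.3400, 0.5300), p(N) = (0.1700, 0.8300).
H(M|N) = Σ p(N) · H(M|N=·).
  N=α: p=0.1700, H(M|N=α) = 1.5486
  N=β: p=0.8300, H(M|N=β) = 1.3483
Weighted sum = 1.382 bits.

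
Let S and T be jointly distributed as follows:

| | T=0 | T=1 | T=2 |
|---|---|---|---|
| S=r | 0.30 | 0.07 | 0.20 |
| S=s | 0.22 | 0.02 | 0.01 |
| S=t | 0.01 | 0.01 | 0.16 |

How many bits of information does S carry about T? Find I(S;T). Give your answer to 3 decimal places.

0.286 bits

Marginals: p(S) = (0.5700, 0.2500, 0.1800), p(T) = (0.5300, 0.1000, 0.3700).
I(S;T) = Σ p(x,y)·log₂[p(x,y)/(p(x)p(y))].
  (r,0): 0.30·log₂(0.9930) = -0.0030
  (r,1): 0.07·log₂(1.2281) = 0.0207
  (r,2): 0.20·log₂(0.9483) = -0.0153
  (s,0): 0.22·log₂(1.6604) = 0.1609
  (s,1): 0.02·log₂(0.8000) = -0.0064
  (s,2): 0.01·log₂(0.1081) = -0.0321
  (t,0): 0.01·log₂(0.1048) = -0.0325
  (t,1): 0.01·log₂(0.5556) = -0.0085
  (t,2): 0.16·log₂(2.4024) = 0.2023
Sum = 0.286 bits.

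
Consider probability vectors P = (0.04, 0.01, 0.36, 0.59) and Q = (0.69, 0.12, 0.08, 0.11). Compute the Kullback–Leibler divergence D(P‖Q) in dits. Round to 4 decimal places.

D(P‖Q) = Σ p·log₁₀(p/q).
  0.04·log₁₀(0.04/0.69) = -0.04947
  0.01·log₁₀(0.01/0.12) = -0.01079
  0.36·log₁₀(0.36/0.08) = 0.23516
  0.59·log₁₀(0.59/0.11) = 0.43038
D(P‖Q) = 0.6053 dits.

0.6053 dits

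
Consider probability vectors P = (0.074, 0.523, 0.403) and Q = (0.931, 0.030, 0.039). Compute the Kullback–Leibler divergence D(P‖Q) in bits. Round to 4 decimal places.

3.2442 bits

D(P‖Q) = Σ p·log₂(p/q).
  0.074·log₂(0.074/0.931) = -0.27034
  0.523·log₂(0.523/0.030) = 2.15674
  0.403·log₂(0.403/0.039) = 1.35780
D(P‖Q) = 3.2442 bits.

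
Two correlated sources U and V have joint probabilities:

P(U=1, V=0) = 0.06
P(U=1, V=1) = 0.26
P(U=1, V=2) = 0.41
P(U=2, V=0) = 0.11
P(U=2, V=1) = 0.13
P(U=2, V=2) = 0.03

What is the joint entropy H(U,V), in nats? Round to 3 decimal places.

H(U,V) = −Σ p(x,y)·ln p(x,y) over all 6 cells.
  cell (1,0): −0.06·ln0.06 = 0.1688
  cell (1,1): −0.26·ln0.26 = 0.3502
  cell (1,2): −0.41·ln0.41 = 0.3656
  cell (2,0): −0.11·ln0.11 = 0.2428
  cell (2,1): −0.13·ln0.13 = 0.2652
  cell (2,2): −0.03·ln0.03 = 0.1052
Sum = 1.498 nats.

1.498 nats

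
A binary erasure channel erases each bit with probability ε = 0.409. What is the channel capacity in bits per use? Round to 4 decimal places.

0.5910 bits

Binary erasure channel: capacity C = 1 − ε.
C = 1 − 0.409 = 0.5910 bits per channel use.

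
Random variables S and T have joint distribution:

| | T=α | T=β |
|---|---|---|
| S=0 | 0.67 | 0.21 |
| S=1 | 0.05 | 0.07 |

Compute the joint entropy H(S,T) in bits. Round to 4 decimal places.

1.3446 bits

H(S,T) = −Σ p(x,y)·log₂ p(x,y) over all 4 cells.
  cell (0,α): −0.67·log₂0.67 = 0.38710
  cell (0,β): −0.21·log₂0.21 = 0.47282
  cell (1,α): −0.05·log₂0.05 = 0.21610
  cell (1,β): −0.07·log₂0.07 = 0.26856
Sum = 1.3446 bits.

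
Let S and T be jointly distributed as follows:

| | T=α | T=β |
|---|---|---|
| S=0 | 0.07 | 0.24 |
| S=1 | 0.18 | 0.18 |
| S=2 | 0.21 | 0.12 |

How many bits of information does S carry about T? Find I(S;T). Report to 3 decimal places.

Marginals: p(S) = (0.3100, 0.3600, 0.3300), p(T) = (0.4600, 0.5400).
I(S;T) = Σ p(x,y)·log₂[p(x,y)/(p(x)p(y))].
  (0,α): 0.07·log₂(0.4909) = -0.0719
  (0,β): 0.24·log₂(1.4337) = 0.1247
  (1,α): 0.18·log₂(1.0870) = 0.0217
  (1,β): 0.18·log₂(0.9259) = -0.0200
  (2,α): 0.21·log₂(1.3834) = 0.0983
  (2,β): 0.12·log₂(0.6734) = -0.0685
Sum = 0.084 bits.

0.084 bits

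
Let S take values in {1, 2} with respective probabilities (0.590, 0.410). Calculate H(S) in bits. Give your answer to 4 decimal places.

H(S) = −Σ p·log₂ p.
  −(0.590)·log₂(0.590) = 0.44912
  −(0.410)·log₂(0.410) = 0.52738
Sum: 0.44912 + 0.52738 = 0.9765 bits.

0.9765 bits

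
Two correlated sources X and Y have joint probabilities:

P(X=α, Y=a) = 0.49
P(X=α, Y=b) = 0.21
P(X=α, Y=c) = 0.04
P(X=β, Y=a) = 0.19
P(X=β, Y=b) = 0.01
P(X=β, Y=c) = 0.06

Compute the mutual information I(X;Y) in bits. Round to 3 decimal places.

0.090 bits

Marginals: p(X) = (0.7400, 0.2600), p(Y) = (0.6800, 0.2200, 0.1000).
I(X;Y) = H(X) + H(Y) − H(X,Y).
H(X) = 0.8267, H(Y) = 1.1911, H(X,Y) = 1.9281.
I(X;Y) = 0.8267 + 1.1911 − 1.9281 = 0.090 bits.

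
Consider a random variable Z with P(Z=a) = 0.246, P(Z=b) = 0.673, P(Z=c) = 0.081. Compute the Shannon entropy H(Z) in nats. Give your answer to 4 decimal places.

0.8151 nats

H(Z) = −Σ p·ln p.
  −(0.246)·ln(0.246) = 0.34500
  −(0.673)·ln(0.673) = 0.26651
  −(0.081)·ln(0.081) = 0.20358
Sum: 0.34500 + 0.26651 + 0.20358 = 0.8151 nats.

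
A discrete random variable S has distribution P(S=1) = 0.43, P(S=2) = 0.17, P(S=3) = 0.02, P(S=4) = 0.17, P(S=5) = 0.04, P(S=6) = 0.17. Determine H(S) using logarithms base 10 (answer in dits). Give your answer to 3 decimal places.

H(S) = −Σ p·log₁₀ p.
  −(0.43)·log₁₀(0.43) = 0.1576
  −(0.17)·log₁₀(0.17) = 0.1308
  −(0.02)·log₁₀(0.02) = 0.0340
  −(0.17)·log₁₀(0.17) = 0.1308
  −(0.04)·log₁₀(0.04) = 0.0559
  −(0.17)·log₁₀(0.17) = 0.1308
Sum: 0.1576 + 0.1308 + 0.0340 + 0.1308 + 0.0559 + 0.1308 = 0.640 dits.

0.640 dits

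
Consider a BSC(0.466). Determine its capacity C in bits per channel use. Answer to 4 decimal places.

Binary symmetric channel: C = 1 − h₂(ε) where h₂ is the binary entropy function.
h₂(0.466) = −0.466·log₂0.466 − 0.534·log₂0.534 = 0.9967.
C = 1 − 0.9967 = 0.0033 bits per channel use.

0.0033 bits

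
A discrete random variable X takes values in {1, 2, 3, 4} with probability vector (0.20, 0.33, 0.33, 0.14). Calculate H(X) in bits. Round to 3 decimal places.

H(X) = −Σ p·log₂ p.
  −(0.20)·log₂(0.20) = 0.4644
  −(0.33)·log₂(0.33) = 0.5278
  −(0.33)·log₂(0.33) = 0.5278
  −(0.14)·log₂(0.14) = 0.3971
Sum: 0.4644 + 0.5278 + 0.5278 + 0.3971 = 1.917 bits.

1.917 bits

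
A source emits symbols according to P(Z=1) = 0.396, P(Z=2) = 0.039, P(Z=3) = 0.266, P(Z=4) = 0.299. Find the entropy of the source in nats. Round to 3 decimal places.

H(Z) = −Σ p·ln p.
  −(0.396)·ln(0.396) = 0.3668
  −(0.039)·ln(0.039) = 0.1265
  −(0.266)·ln(0.266) = 0.3523
  −(0.299)·ln(0.299) = 0.3610
Sum: 0.3668 + 0.1265 + 0.3523 + 0.3610 = 1.207 nats.

1.207 nats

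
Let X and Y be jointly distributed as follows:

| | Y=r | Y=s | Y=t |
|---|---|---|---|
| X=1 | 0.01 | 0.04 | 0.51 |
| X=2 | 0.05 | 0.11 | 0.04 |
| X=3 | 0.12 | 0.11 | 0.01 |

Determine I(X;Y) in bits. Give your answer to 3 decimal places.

Marginals: p(X) = (0.5600, 0.2000, 0.2400), p(Y) = (0.1800, 0.2600, 0.5600).
I(X;Y) = H(X) + H(Y) − H(X,Y).
H(X) = 1.4270, H(Y) = 1.4190, H(X,Y) = 2.2836.
I(X;Y) = 1.4270 + 1.4190 − 2.2836 = 0.562 bits.

0.562 bits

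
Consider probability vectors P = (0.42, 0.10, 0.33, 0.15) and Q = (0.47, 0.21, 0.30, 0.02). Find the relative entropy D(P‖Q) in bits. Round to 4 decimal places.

0.3062 bits

D(P‖Q) = Σ p·log₂(p/q).
  0.42·log₂(0.42/0.47) = -0.06815
  0.10·log₂(0.10/0.21) = -0.10704
  0.33·log₂(0.33/0.30) = 0.04538
  0.15·log₂(0.15/0.02) = 0.43603
D(P‖Q) = 0.3062 bits.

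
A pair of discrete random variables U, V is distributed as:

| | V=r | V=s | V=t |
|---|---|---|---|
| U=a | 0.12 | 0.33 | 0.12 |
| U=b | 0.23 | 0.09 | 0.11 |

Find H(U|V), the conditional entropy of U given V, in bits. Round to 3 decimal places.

Chain rule: H(U|V) = H(U,V) − H(V).
Marginals: p(U) = (0.5700, 0.4300), p(V) = (0.3500, 0.4200, 0.2300).
H(U,V) = 2.4126 bits; H(V) = 1.5434 bits.
H(U|V) = 2.4126 − 1.5434 = 0.869 bits.

0.869 bits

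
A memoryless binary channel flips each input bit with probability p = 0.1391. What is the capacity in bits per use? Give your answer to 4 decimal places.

Binary symmetric channel: C = 1 − h₂(ε) where h₂ is the binary entropy function.
h₂(0.1391) = −0.1391·log₂0.1391 − 0.8609·log₂0.8609 = 0.5819.
C = 1 − 0.5819 = 0.4181 bits per channel use.

0.4181 bits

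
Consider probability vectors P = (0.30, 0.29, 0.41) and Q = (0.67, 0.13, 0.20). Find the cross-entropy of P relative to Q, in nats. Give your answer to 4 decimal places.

H(P,Q) = −Σ p·ln q.
  −0.30·ln(0.67) = 0.12014
  −0.29·ln(0.13) = 0.59166
  −0.41·ln(0.20) = 0.65987
H(P,Q) = 1.3717 nats.

1.3717 nats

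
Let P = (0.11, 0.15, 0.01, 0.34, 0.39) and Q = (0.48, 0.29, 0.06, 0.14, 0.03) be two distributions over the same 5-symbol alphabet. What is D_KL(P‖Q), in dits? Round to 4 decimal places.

D(P‖Q) = Σ p·log₁₀(p/q).
  0.11·log₁₀(0.11/0.48) = -0.07038
  0.15·log₁₀(0.15/0.29) = -0.04295
  0.01·log₁₀(0.01/0.06) = -0.00778
  0.34·log₁₀(0.34/0.14) = 0.13102
  0.39·log₁₀(0.39/0.03) = 0.43444
D(P‖Q) = 0.4443 dits.

0.4443 dits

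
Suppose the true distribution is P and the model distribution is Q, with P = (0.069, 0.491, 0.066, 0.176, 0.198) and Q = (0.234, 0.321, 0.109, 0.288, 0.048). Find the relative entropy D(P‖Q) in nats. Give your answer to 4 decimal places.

D(P‖Q) = Σ p·ln(p/q).
  0.069·ln(0.069/0.234) = -0.08426
  0.491·ln(0.491/0.321) = 0.20868
  0.066·ln(0.066/0.109) = -0.03311
  0.176·ln(0.176/0.288) = -0.08668
  0.198·ln(0.198/0.048) = 0.28058
D(P‖Q) = 0.2852 nats.

0.2852 nats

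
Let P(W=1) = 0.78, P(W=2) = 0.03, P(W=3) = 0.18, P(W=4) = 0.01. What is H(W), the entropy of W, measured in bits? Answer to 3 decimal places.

H(W) = −Σ p·log₂ p.
  −(0.78)·log₂(0.78) = 0.2796
  −(0.03)·log₂(0.03) = 0.1518
  −(0.18)·log₂(0.18) = 0.4453
  −(0.01)·log₂(0.01) = 0.0664
Sum: 0.2796 + 0.1518 + 0.4453 + 0.0664 = 0.943 bits.

0.943 bits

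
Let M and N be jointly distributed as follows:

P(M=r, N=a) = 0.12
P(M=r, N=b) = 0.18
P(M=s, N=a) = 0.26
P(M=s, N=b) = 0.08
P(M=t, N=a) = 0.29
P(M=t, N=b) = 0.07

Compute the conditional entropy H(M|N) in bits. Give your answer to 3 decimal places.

1.481 bits

Marginals: p(M) = (0.3000, 0.3400, 0.3600), p(N) = (0.6700, 0.3300).
H(M|N) = Σ p(N) · H(M|N=·).
  N=a: p=0.6700, H(M|N=a) = 1.4972
  N=b: p=0.3300, H(M|N=b) = 1.4471
Weighted sum = 1.481 bits.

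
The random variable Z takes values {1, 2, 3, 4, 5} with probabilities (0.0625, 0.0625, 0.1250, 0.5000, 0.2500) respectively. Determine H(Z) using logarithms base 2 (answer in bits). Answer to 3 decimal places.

1.875 bits

H(Z) = −Σ p·log₂ p.
  −(0.0625)·log₂(0.0625) = 0.2500
  −(0.0625)·log₂(0.0625) = 0.2500
  −(0.1250)·log₂(0.1250) = 0.3750
  −(0.5000)·log₂(0.5000) = 0.5000
  −(0.2500)·log₂(0.2500) = 0.5000
Sum: 0.2500 + 0.2500 + 0.3750 + 0.5000 + 0.5000 = 1.875 bits.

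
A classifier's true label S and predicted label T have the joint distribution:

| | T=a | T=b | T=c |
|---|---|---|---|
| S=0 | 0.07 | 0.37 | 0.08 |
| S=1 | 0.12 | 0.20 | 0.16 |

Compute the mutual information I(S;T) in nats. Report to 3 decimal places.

0.045 nats

Marginals: p(S) = (0.5200, 0.4800), p(T) = (0.1900, 0.5700, 0.2400).
I(S;T) = H(S) + H(T) − H(S,T).
H(S) = 0.6923, H(T) = 0.9785, H(S,T) = 1.6256.
I(S;T) = 0.6923 + 0.9785 − 1.6256 = 0.045 nats.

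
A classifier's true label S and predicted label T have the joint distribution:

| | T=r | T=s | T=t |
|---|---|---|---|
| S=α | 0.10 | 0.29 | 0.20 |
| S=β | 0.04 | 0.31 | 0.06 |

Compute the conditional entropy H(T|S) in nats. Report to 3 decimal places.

Marginals: p(S) = (0.5900, 0.4100), p(T) = (0.1400, 0.6000, 0.2600).
H(T|S) = Σ p(S) · H(T|S=·).
  S=α: p=0.5900, H(T|S=α) = 1.0167
  S=β: p=0.4100, H(T|S=β) = 0.7197
Weighted sum = 0.895 nats.

0.895 nats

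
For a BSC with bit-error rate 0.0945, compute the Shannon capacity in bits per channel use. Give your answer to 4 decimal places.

Binary symmetric channel: C = 1 − h₂(ε) where h₂ is the binary entropy function.
h₂(0.0945) = −0.0945·log₂0.0945 − 0.9055·log₂0.9055 = 0.4513.
C = 1 − 0.4513 = 0.5487 bits per channel use.

0.5487 bits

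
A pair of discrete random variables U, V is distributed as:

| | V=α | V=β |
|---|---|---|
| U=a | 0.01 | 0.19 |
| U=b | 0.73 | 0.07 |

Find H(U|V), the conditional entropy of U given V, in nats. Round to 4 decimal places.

0.2044 nats

Marginals: p(U) = (0.2000, 0.8000), p(V) = (0.7400, 0.2600).
H(U|V) = Σ p(V) · H(U|V=·).
  V=α: p=0.7400, H(U|V=α) = 0.0716
  V=β: p=0.2600, H(U|V=β) = 0.5825
Weighted sum = 0.2044 nats.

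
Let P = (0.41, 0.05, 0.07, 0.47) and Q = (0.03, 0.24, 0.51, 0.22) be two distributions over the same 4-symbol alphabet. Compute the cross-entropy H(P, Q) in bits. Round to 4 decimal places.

H(P,Q) = −Σ p·log₂ q.
  −0.41·log₂(0.03) = 2.07415
  −0.05·log₂(0.24) = 0.10294
  −0.07·log₂(0.51) = 0.06800
  −0.47·log₂(0.22) = 1.02668
H(P,Q) = 3.2718 bits.

3.2718 bits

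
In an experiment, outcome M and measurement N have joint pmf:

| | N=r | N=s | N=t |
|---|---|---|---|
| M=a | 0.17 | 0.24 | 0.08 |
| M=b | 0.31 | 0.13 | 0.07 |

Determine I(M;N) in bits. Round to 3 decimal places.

0.054 bits

Marginals: p(M) = (0.4900, 0.5100), p(N) = (0.4800, 0.3700, 0.1500).
I(M;N) = Σ p(x,y)·log₂[p(x,y)/(p(x)p(y))].
  (a,r): 0.17·log₂(0.7228) = -0.0796
  (a,s): 0.24·log₂(1.3238) = 0.0971
  (a,t): 0.08·log₂(1.0884) = 0.0098
  (b,r): 0.31·log₂(1.2663) = 0.1056
  (b,s): 0.13·log₂(0.6889) = -0.0699
  (b,t): 0.07·log₂(0.9150) = -0.0090
Sum = 0.054 bits.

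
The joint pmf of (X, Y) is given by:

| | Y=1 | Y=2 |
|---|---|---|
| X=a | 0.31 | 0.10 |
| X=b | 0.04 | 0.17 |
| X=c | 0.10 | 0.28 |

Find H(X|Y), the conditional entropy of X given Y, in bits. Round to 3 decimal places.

Marginals: p(X) = (0.4100, 0.2100, 0.3800), p(Y) = (0.4500, 0.5500).
H(X|Y) = Σ p(Y) · H(X|Y=·).
  Y=1: p=0.4500, H(X|Y=1) = 1.1630
  Y=2: p=0.5500, H(X|Y=2) = 1.4666
Weighted sum = 1.330 bits.

1.330 bits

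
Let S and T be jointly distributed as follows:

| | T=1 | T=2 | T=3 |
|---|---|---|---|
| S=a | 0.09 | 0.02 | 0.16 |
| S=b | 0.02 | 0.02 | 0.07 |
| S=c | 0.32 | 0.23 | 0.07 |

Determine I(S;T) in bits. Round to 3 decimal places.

0.217 bits

Marginals: p(S) = (0.2700, 0.1100, 0.6200), p(T) = (0.4300, 0.2700, 0.3000).
I(S;T) = H(S) + H(T) − H(S,T).
H(S) = 1.2879, H(T) = 1.5547, H(S,T) = 2.6251.
I(S;T) = 1.2879 + 1.5547 − 2.6251 = 0.217 bits.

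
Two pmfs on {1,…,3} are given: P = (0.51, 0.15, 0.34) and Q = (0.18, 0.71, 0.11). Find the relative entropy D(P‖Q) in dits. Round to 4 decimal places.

0.2960 dits

D(P‖Q) = Σ p·log₁₀(p/q).
  0.51·log₁₀(0.51/0.18) = 0.23067
  0.15·log₁₀(0.15/0.71) = -0.10128
  0.34·log₁₀(0.34/0.11) = 0.16663
D(P‖Q) = 0.2960 dits.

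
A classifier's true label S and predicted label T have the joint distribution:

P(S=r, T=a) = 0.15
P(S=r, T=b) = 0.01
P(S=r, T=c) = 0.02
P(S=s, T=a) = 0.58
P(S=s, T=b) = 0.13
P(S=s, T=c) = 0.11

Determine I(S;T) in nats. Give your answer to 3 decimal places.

Marginals: p(S) = (0.1800, 0.8200), p(T) = (0.7300, 0.1400, 0.1300).
I(S;T) = H(S) + H(T) − H(S,T).
H(S) = 0.4714, H(T) = 0.7702, H(S,T) = 1.2328.
I(S;T) = 0.4714 + 0.7702 − 1.2328 = 0.009 nats.

0.009 nats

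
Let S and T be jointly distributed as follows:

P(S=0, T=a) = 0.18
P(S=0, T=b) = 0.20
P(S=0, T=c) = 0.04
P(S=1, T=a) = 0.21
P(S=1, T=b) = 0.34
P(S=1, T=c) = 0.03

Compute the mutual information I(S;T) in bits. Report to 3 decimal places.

Marginals: p(S) = (0.4200, 0.5800), p(T) = (0.3900, 0.5400, 0.0700).
I(S;T) = H(S) + H(T) − H(S,T).
H(S) = 0.9815, H(T) = 1.2784, H(S,T) = 2.2492.
I(S;T) = 0.9815 + 1.2784 − 2.2492 = 0.011 bits.

0.011 bits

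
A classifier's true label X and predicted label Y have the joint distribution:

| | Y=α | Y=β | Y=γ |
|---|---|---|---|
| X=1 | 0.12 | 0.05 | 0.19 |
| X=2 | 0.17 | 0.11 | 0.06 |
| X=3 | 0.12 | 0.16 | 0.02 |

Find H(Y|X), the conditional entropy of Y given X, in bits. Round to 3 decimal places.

1.389 bits

Marginals: p(X) = (0.3600, 0.3400, 0.3000), p(Y) = (0.4100, 0.3200, 0.2700).
H(Y|X) = Σ p(X) · H(Y|X=·).
  X=1: p=0.3600, H(Y|X=1) = 1.4105
  X=2: p=0.3400, H(Y|X=2) = 1.4683
  X=3: p=0.3000, H(Y|X=3) = 1.2729
Weighted sum = 1.389 bits.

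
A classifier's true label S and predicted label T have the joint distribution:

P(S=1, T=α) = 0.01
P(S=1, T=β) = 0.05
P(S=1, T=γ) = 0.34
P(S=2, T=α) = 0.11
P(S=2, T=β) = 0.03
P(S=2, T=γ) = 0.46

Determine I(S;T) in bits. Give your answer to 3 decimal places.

Marginals: p(S) = (0.4000, 0.6000), p(T) = (0.1200, 0.0800, 0.8000).
I(S;T) = Σ p(x,y)·log₂[p(x,y)/(p(x)p(y))].
  (1,α): 0.01·log₂(0.2083) = -0.0226
  (1,β): 0.05·log₂(1.5625) = 0.0322
  (1,γ): 0.34·log₂(1.0625) = 0.0297
  (2,α): 0.11·log₂(1.5278) = 0.0673
  (2,β): 0.03·log₂(0.6250) = -0.0203
  (2,γ): 0.46·log₂(0.9583) = -0.0282
Sum = 0.058 bits.

0.058 bits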